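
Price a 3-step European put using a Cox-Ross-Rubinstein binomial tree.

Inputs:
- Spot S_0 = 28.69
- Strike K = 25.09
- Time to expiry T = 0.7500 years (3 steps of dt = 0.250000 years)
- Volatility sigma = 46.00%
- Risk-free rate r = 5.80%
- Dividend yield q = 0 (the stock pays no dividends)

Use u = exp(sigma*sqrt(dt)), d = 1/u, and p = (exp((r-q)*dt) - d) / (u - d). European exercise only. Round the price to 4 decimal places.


Answer: Price = V(0,0) = 2.3531

Derivation:
dt = T/N = 0.250000
u = exp(sigma*sqrt(dt)) = 1.258600; d = 1/u = 0.794534
p = (exp((r-q)*dt) - d) / (u - d) = 0.474225
Discount per step: exp(-r*dt) = 0.985605
Stock lattice S(k, i) with i counting down-moves:
  k=0: S(0,0) = 28.6900
  k=1: S(1,0) = 36.1092; S(1,1) = 22.7952
  k=2: S(2,0) = 45.4471; S(2,1) = 28.6900; S(2,2) = 18.1115
  k=3: S(3,0) = 57.1997; S(3,1) = 36.1092; S(3,2) = 22.7952; S(3,3) = 14.3902
Terminal payoffs V(N, i) = max(K - S_T, 0):
  V(3,0) = 0.000000; V(3,1) = 0.000000; V(3,2) = 2.294831; V(3,3) = 10.699783
Backward induction: V(k, i) = exp(-r*dt) * [p * V(k+1, i) + (1-p) * V(k+1, i+1)].
  V(2,0) = exp(-r*dt) * [p*0.000000 + (1-p)*0.000000] = 0.000000
  V(2,1) = exp(-r*dt) * [p*0.000000 + (1-p)*2.294831] = 1.189195
  V(2,2) = exp(-r*dt) * [p*2.294831 + (1-p)*10.699783] = 6.617292
  V(1,0) = exp(-r*dt) * [p*0.000000 + (1-p)*1.189195] = 0.616248
  V(1,1) = exp(-r*dt) * [p*1.189195 + (1-p)*6.617292] = 3.984948
  V(0,0) = exp(-r*dt) * [p*0.616248 + (1-p)*3.984948] = 2.353058


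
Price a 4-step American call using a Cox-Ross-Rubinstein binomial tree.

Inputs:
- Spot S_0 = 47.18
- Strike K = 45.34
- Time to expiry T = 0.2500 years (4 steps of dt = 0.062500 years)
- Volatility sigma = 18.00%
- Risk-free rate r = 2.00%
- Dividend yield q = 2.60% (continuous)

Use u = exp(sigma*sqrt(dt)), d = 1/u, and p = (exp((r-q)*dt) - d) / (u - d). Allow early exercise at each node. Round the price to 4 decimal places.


dt = T/N = 0.062500
u = exp(sigma*sqrt(dt)) = 1.046028; d = 1/u = 0.955997
p = (exp((r-q)*dt) - d) / (u - d) = 0.484587
Discount per step: exp(-r*dt) = 0.998751
Stock lattice S(k, i) with i counting down-moves:
  k=0: S(0,0) = 47.1800
  k=1: S(1,0) = 49.3516; S(1,1) = 45.1040
  k=2: S(2,0) = 51.6231; S(2,1) = 47.1800; S(2,2) = 43.1193
  k=3: S(3,0) = 53.9992; S(3,1) = 49.3516; S(3,2) = 45.1040; S(3,3) = 41.2219
  k=4: S(4,0) = 56.4847; S(4,1) = 51.6231; S(4,2) = 47.1800; S(4,3) = 43.1193; S(4,4) = 39.4080
Terminal payoffs V(N, i) = max(S_T - K, 0):
  V(4,0) = 11.144715; V(4,1) = 6.283143; V(4,2) = 1.840000; V(4,3) = 0.000000; V(4,4) = 0.000000
Backward induction: V(k, i) = exp(-r*dt) * [p * V(k+1, i) + (1-p) * V(k+1, i+1)]; then take max(V_cont, immediate exercise) for American.
  V(3,0) = exp(-r*dt) * [p*11.144715 + (1-p)*6.283143] = 8.628208; exercise = 8.659245; V(3,0) = max -> 8.659245
  V(3,1) = exp(-r*dt) * [p*6.283143 + (1-p)*1.840000] = 3.988103; exercise = 4.011594; V(3,1) = max -> 4.011594
  V(3,2) = exp(-r*dt) * [p*1.840000 + (1-p)*0.000000] = 0.890527; exercise = 0.000000; V(3,2) = max -> 0.890527
  V(3,3) = exp(-r*dt) * [p*0.000000 + (1-p)*0.000000] = 0.000000; exercise = 0.000000; V(3,3) = max -> 0.000000
  V(2,0) = exp(-r*dt) * [p*8.659245 + (1-p)*4.011594] = 6.255963; exercise = 6.283143; V(2,0) = max -> 6.283143
  V(2,1) = exp(-r*dt) * [p*4.011594 + (1-p)*0.890527] = 2.399955; exercise = 1.840000; V(2,1) = max -> 2.399955
  V(2,2) = exp(-r*dt) * [p*0.890527 + (1-p)*0.000000] = 0.430999; exercise = 0.000000; V(2,2) = max -> 0.430999
  V(1,0) = exp(-r*dt) * [p*6.283143 + (1-p)*2.399955] = 4.276350; exercise = 4.011594; V(1,0) = max -> 4.276350
  V(1,1) = exp(-r*dt) * [p*2.399955 + (1-p)*0.430999] = 1.383400; exercise = 0.000000; V(1,1) = max -> 1.383400
  V(0,0) = exp(-r*dt) * [p*4.276350 + (1-p)*1.383400] = 2.781808; exercise = 1.840000; V(0,0) = max -> 2.781808

Answer: Price = V(0,0) = 2.7818


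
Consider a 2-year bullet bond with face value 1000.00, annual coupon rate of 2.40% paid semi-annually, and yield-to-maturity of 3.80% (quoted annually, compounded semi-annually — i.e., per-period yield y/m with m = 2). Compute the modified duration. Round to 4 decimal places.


Coupon per period c = face * coupon_rate / m = 12.000000
Periods per year m = 2; per-period yield y/m = 0.019000
Number of cashflows N = 4
Cashflows (t years, CF_t, discount factor 1/(1+y/m)^(m*t), PV):
  t = 0.5000: CF_t = 12.000000, DF = 0.981354, PV = 11.776251
  t = 1.0000: CF_t = 12.000000, DF = 0.963056, PV = 11.556674
  t = 1.5000: CF_t = 12.000000, DF = 0.945099, PV = 11.341192
  t = 2.0000: CF_t = 1012.000000, DF = 0.927477, PV = 938.606973
Price P = sum_t PV_t = 973.281091
First compute Macaulay numerator sum_t t * PV_t:
  t * PV_t at t = 0.5000: 5.888126
  t * PV_t at t = 1.0000: 11.556674
  t * PV_t at t = 1.5000: 17.011788
  t * PV_t at t = 2.0000: 1877.213947
Macaulay duration D = 1911.670534 / 973.281091 = 1.964150
Modified duration = D / (1 + y/m) = 1.964150 / (1 + 0.019000) = 1.927527

Answer: Modified duration = 1.9275


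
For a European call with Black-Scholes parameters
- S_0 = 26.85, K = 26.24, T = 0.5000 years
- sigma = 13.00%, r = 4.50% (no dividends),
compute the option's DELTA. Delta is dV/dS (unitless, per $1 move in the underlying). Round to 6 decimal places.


Answer: Delta = 0.705653

Derivation:
d1 = 0.5407284379; d2 = 0.4488045564
phi(d1) = 0.3446823003; exp(-qT) = 1.0000000000; exp(-rT) = 0.9777512372
N(d1) = 0.7056526129
Delta = exp(-qT) * N(d1) = 1.0000000000 * 0.7056526129 = 0.705653


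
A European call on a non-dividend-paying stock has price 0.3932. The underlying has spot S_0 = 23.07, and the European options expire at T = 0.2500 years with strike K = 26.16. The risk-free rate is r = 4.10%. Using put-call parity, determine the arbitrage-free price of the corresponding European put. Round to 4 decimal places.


Put-call parity: C - P = S_0 * exp(-qT) - K * exp(-rT).
S_0 * exp(-qT) = 23.0700 * 1.00000000 = 23.07000000
K * exp(-rT) = 26.1600 * 0.98980235 = 25.89322953
P = C - S*exp(-qT) + K*exp(-rT)
P = 0.3932 - 23.07000000 + 25.89322953 = 3.2164

Answer: Put price = 3.2164


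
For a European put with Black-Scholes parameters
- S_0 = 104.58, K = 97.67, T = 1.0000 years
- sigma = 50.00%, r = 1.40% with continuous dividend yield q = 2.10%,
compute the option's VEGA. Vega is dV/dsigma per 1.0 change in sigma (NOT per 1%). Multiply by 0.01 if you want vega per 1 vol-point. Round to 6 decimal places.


Answer: Vega = 38.112994

Derivation:
d1 = 0.3727157586; d2 = -0.1272842414
phi(d1) = 0.3721727869; exp(-qT) = 0.9792189646; exp(-rT) = 0.9860975443
Vega = S * exp(-qT) * phi(d1) * sqrt(T) = 104.5800 * 0.9792189646 * 0.3721727869 * 1.0000000000 = 38.112994


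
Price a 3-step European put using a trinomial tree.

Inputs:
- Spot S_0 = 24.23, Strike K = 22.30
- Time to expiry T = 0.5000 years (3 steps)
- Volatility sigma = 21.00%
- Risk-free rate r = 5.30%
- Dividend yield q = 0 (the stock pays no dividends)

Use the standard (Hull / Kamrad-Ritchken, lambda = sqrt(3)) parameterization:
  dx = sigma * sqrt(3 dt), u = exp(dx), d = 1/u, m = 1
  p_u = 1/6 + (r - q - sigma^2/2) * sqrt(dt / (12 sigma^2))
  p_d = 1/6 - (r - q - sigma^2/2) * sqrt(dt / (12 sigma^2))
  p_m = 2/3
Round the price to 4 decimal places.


dt = T/N = 0.166667; dx = sigma*sqrt(3*dt) = 0.148492
u = exp(dx) = 1.160084; d = 1/u = 0.862007
p_u = 0.184036, p_m = 0.666667, p_d = 0.149298
Discount per step: exp(-r*dt) = 0.991206
Stock lattice S(k, j) with j the centered position index:
  k=0: S(0,+0) = 24.2300
  k=1: S(1,-1) = 20.8864; S(1,+0) = 24.2300; S(1,+1) = 28.1088
  k=2: S(2,-2) = 18.0042; S(2,-1) = 20.8864; S(2,+0) = 24.2300; S(2,+1) = 28.1088; S(2,+2) = 32.6086
  k=3: S(3,-3) = 15.5198; S(3,-2) = 18.0042; S(3,-1) = 20.8864; S(3,+0) = 24.2300; S(3,+1) = 28.1088; S(3,+2) = 32.6086; S(3,+3) = 37.8287
Terminal payoffs V(N, j) = max(K - S_T, 0):
  V(3,-3) = 6.780237; V(3,-2) = 4.295771; V(3,-1) = 1.413582; V(3,+0) = 0.000000; V(3,+1) = 0.000000; V(3,+2) = 0.000000; V(3,+3) = 0.000000
Backward induction: V(k, j) = exp(-r*dt) * [p_u * V(k+1, j+1) + p_m * V(k+1, j) + p_d * V(k+1, j-1)]
  V(2,-2) = exp(-r*dt) * [p_u*1.413582 + p_m*4.295771 + p_d*6.780237] = 4.099894
  V(2,-1) = exp(-r*dt) * [p_u*0.000000 + p_m*1.413582 + p_d*4.295771] = 1.569808
  V(2,+0) = exp(-r*dt) * [p_u*0.000000 + p_m*0.000000 + p_d*1.413582] = 0.209188
  V(2,+1) = exp(-r*dt) * [p_u*0.000000 + p_m*0.000000 + p_d*0.000000] = 0.000000
  V(2,+2) = exp(-r*dt) * [p_u*0.000000 + p_m*0.000000 + p_d*0.000000] = 0.000000
  V(1,-1) = exp(-r*dt) * [p_u*0.209188 + p_m*1.569808 + p_d*4.099894] = 1.682216
  V(1,+0) = exp(-r*dt) * [p_u*0.000000 + p_m*0.209188 + p_d*1.569808] = 0.370540
  V(1,+1) = exp(-r*dt) * [p_u*0.000000 + p_m*0.000000 + p_d*0.209188] = 0.030957
  V(0,+0) = exp(-r*dt) * [p_u*0.030957 + p_m*0.370540 + p_d*1.682216] = 0.499443

Answer: Price = V(0,0) = 0.4994


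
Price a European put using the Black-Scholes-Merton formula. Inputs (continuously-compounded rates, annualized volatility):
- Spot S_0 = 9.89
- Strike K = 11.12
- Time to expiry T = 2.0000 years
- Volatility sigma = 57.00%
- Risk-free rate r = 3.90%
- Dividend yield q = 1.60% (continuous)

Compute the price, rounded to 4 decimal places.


Answer: Price = 3.4746

Derivation:
d1 = (ln(S/K) + (r - q + 0.5*sigma^2) * T) / (sigma * sqrt(T)) = 0.31469832
d2 = d1 - sigma * sqrt(T) = -0.49140341
exp(-rT) = 0.92496443; exp(-qT) = 0.96850658
P = K * exp(-rT) * N(-d2) - S_0 * exp(-qT) * N(-d1)
N(-d1) = 0.37649536; N(-d2) = 0.68842943
P = 11.1200 * 0.92496443 * 0.68842943 - 9.8900 * 0.96850658 * 0.37649536 = 3.4746


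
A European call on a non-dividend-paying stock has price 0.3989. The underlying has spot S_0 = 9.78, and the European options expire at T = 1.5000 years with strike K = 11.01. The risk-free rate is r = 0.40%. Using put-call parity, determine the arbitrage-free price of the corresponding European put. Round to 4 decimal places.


Answer: Put price = 1.5630

Derivation:
Put-call parity: C - P = S_0 * exp(-qT) - K * exp(-rT).
S_0 * exp(-qT) = 9.7800 * 1.00000000 = 9.78000000
K * exp(-rT) = 11.0100 * 0.99401796 = 10.94413778
P = C - S*exp(-qT) + K*exp(-rT)
P = 0.3989 - 9.78000000 + 10.94413778 = 1.5630


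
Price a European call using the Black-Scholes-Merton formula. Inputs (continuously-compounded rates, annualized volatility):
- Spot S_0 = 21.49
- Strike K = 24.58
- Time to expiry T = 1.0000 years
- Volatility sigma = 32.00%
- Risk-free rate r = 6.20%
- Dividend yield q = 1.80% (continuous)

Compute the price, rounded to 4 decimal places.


d1 = (ln(S/K) + (r - q + 0.5*sigma^2) * T) / (sigma * sqrt(T)) = -0.12232935
d2 = d1 - sigma * sqrt(T) = -0.44232935
exp(-rT) = 0.93988289; exp(-qT) = 0.98216103
C = S_0 * exp(-qT) * N(d1) - K * exp(-rT) * N(d2)
N(d1) = 0.45131909; N(d2) = 0.32912545
C = 21.4900 * 0.98216103 * 0.45131909 - 24.5800 * 0.93988289 * 0.32912545 = 1.9223

Answer: Price = 1.9223


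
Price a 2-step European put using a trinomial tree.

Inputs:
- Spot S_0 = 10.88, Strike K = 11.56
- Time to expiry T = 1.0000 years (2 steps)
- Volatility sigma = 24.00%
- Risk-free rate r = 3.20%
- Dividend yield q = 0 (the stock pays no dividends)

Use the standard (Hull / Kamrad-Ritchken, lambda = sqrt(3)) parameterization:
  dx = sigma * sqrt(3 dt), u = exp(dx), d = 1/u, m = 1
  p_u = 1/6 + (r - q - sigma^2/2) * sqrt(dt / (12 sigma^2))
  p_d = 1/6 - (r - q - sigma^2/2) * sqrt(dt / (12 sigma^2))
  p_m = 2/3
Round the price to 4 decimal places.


dt = T/N = 0.500000; dx = sigma*sqrt(3*dt) = 0.293939
u = exp(dx) = 1.341702; d = 1/u = 0.745322
p_u = 0.169388, p_m = 0.666667, p_d = 0.163945
Discount per step: exp(-r*dt) = 0.984127
Stock lattice S(k, j) with j the centered position index:
  k=0: S(0,+0) = 10.8800
  k=1: S(1,-1) = 8.1091; S(1,+0) = 10.8800; S(1,+1) = 14.5977
  k=2: S(2,-2) = 6.0439; S(2,-1) = 8.1091; S(2,+0) = 10.8800; S(2,+1) = 14.5977; S(2,+2) = 19.5858
Terminal payoffs V(N, j) = max(K - S_T, 0):
  V(2,-2) = 5.516105; V(2,-1) = 3.450895; V(2,+0) = 0.680000; V(2,+1) = 0.000000; V(2,+2) = 0.000000
Backward induction: V(k, j) = exp(-r*dt) * [p_u * V(k+1, j+1) + p_m * V(k+1, j) + p_d * V(k+1, j-1)]
  V(1,-1) = exp(-r*dt) * [p_u*0.680000 + p_m*3.450895 + p_d*5.516105] = 3.267420
  V(1,+0) = exp(-r*dt) * [p_u*0.000000 + p_m*0.680000 + p_d*3.450895] = 1.002915
  V(1,+1) = exp(-r*dt) * [p_u*0.000000 + p_m*0.000000 + p_d*0.680000] = 0.109713
  V(0,+0) = exp(-r*dt) * [p_u*0.109713 + p_m*1.002915 + p_d*3.267420] = 1.203461

Answer: Price = V(0,0) = 1.2035


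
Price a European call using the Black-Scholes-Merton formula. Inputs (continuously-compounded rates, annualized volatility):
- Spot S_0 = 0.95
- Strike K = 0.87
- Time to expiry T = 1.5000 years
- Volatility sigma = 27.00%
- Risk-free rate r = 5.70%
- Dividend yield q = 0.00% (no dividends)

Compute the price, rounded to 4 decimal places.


d1 = (ln(S/K) + (r - q + 0.5*sigma^2) * T) / (sigma * sqrt(T)) = 0.68992078
d2 = d1 - sigma * sqrt(T) = 0.35923966
exp(-rT) = 0.91805314; exp(-qT) = 1.00000000
C = S_0 * exp(-qT) * N(d1) - K * exp(-rT) * N(d2)
N(d1) = 0.75487800; N(d2) = 0.64029210
C = 0.9500 * 1.00000000 * 0.75487800 - 0.8700 * 0.91805314 * 0.64029210 = 0.2057

Answer: Price = 0.2057


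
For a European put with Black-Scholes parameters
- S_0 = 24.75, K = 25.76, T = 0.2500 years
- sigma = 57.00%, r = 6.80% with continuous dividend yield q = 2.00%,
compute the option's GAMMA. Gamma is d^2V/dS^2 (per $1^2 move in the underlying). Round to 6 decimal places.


d1 = 0.0442634659; d2 = -0.2407365341
phi(d1) = 0.3985516571; exp(-qT) = 0.9950124792; exp(-rT) = 0.9831436846
Gamma = exp(-qT) * phi(d1) / (S * sigma * sqrt(T)) = 0.9950124792 * 0.3985516571 / (24.7500 * 0.5700 * 0.5000000000) = 0.056220

Answer: Gamma = 0.056220


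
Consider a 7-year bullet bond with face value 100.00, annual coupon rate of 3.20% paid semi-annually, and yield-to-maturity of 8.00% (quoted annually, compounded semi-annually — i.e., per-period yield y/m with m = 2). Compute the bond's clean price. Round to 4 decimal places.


Answer: Price = 74.6485

Derivation:
Coupon per period c = face * coupon_rate / m = 1.600000
Periods per year m = 2; per-period yield y/m = 0.040000
Number of cashflows N = 14
Cashflows (t years, CF_t, discount factor 1/(1+y/m)^(m*t), PV):
  t = 0.5000: CF_t = 1.600000, DF = 0.961538, PV = 1.538462
  t = 1.0000: CF_t = 1.600000, DF = 0.924556, PV = 1.479290
  t = 1.5000: CF_t = 1.600000, DF = 0.888996, PV = 1.422394
  t = 2.0000: CF_t = 1.600000, DF = 0.854804, PV = 1.367687
  t = 2.5000: CF_t = 1.600000, DF = 0.821927, PV = 1.315083
  t = 3.0000: CF_t = 1.600000, DF = 0.790315, PV = 1.264503
  t = 3.5000: CF_t = 1.600000, DF = 0.759918, PV = 1.215869
  t = 4.0000: CF_t = 1.600000, DF = 0.730690, PV = 1.169104
  t = 4.5000: CF_t = 1.600000, DF = 0.702587, PV = 1.124139
  t = 5.0000: CF_t = 1.600000, DF = 0.675564, PV = 1.080903
  t = 5.5000: CF_t = 1.600000, DF = 0.649581, PV = 1.039329
  t = 6.0000: CF_t = 1.600000, DF = 0.624597, PV = 0.999355
  t = 6.5000: CF_t = 1.600000, DF = 0.600574, PV = 0.960919
  t = 7.0000: CF_t = 101.600000, DF = 0.577475, PV = 58.671468
Price P = sum_t PV_t = 74.648505


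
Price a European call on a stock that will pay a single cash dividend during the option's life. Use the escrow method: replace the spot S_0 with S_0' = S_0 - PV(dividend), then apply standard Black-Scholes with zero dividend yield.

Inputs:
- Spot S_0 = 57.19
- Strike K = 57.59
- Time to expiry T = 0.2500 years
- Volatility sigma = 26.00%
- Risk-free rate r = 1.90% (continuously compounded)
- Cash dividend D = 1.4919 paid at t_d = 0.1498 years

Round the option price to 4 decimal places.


PV(D) = D * exp(-r * t_d) = 1.4919 * 0.99715785 = 1.48765979
S_0' = S_0 - PV(D) = 57.1900 - 1.48765979 = 55.70234021
d1 = (ln(S_0'/K) + (r + sigma^2/2)*T) / (sigma*sqrt(T)) = -0.15482139
d2 = d1 - sigma*sqrt(T) = -0.28482139
exp(-rT) = 0.99526126
N(d1) = 0.43848106; N(d2) = 0.38789049
C = S_0' * N(d1) - K * exp(-rT) * N(d2) = 55.70234021 * 0.43848106 - 57.5900 * 0.99526126 * 0.38789049 = 2.1917

Answer: Price = 2.1917


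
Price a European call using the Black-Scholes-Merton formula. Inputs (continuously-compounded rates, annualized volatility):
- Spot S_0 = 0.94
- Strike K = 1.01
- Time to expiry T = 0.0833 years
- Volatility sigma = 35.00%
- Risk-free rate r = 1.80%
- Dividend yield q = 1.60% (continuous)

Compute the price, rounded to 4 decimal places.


Answer: Price = 0.0138

Derivation:
d1 = (ln(S/K) + (r - q + 0.5*sigma^2) * T) / (sigma * sqrt(T)) = -0.65887534
d2 = d1 - sigma * sqrt(T) = -0.75989143
exp(-rT) = 0.99850172; exp(-qT) = 0.99866809
C = S_0 * exp(-qT) * N(d1) - K * exp(-rT) * N(d2)
N(d1) = 0.25498791; N(d2) = 0.22365974
C = 0.9400 * 0.99866809 * 0.25498791 - 1.0100 * 0.99850172 * 0.22365974 = 0.0138


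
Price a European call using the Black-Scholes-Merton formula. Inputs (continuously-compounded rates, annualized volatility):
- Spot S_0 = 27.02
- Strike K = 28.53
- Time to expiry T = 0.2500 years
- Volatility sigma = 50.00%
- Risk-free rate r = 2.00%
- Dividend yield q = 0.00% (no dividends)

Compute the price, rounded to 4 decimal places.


Answer: Price = 2.1253

Derivation:
d1 = (ln(S/K) + (r - q + 0.5*sigma^2) * T) / (sigma * sqrt(T)) = -0.07251533
d2 = d1 - sigma * sqrt(T) = -0.32251533
exp(-rT) = 0.99501248; exp(-qT) = 1.00000000
C = S_0 * exp(-qT) * N(d1) - K * exp(-rT) * N(d2)
N(d1) = 0.47109590; N(d2) = 0.37353116
C = 27.0200 * 1.00000000 * 0.47109590 - 28.5300 * 0.99501248 * 0.37353116 = 2.1253


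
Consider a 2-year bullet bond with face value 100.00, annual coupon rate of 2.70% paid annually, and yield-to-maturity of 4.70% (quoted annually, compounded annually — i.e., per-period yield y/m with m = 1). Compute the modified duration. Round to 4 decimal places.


Answer: Modified duration = 1.8846

Derivation:
Coupon per period c = face * coupon_rate / m = 2.700000
Periods per year m = 1; per-period yield y/m = 0.047000
Number of cashflows N = 2
Cashflows (t years, CF_t, discount factor 1/(1+y/m)^(m*t), PV):
  t = 1.0000: CF_t = 2.700000, DF = 0.955110, PV = 2.578797
  t = 2.0000: CF_t = 102.700000, DF = 0.912235, PV = 93.686514
Price P = sum_t PV_t = 96.265311
First compute Macaulay numerator sum_t t * PV_t:
  t * PV_t at t = 1.0000: 2.578797
  t * PV_t at t = 2.0000: 187.373028
Macaulay duration D = 189.951825 / 96.265311 = 1.973212
Modified duration = D / (1 + y/m) = 1.973212 / (1 + 0.047000) = 1.884634


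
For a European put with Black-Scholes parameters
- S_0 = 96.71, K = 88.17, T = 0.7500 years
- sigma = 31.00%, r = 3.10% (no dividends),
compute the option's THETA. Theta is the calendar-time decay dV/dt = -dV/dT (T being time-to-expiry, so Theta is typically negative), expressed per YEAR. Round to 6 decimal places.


Answer: Theta = -4.862248

Derivation:
d1 = 0.5651981286; d2 = 0.2967302534
phi(d1) = 0.3400498701; exp(-qT) = 1.0000000000; exp(-rT) = 0.9770181987
Theta = -S*exp(-qT)*phi(d1)*sigma/(2*sqrt(T)) + r*K*exp(-rT)*N(-d2) - q*S*exp(-qT)*N(-d1)
N(-d1) = 0.2859695047; N(-d2) = 0.3833362289; sqrt(T) = 0.8660254038
Term 1 = -96.7100 * 1.0000000000 * 0.3400498701 * 0.3100 / (2 * 0.8660254038) = -5.8859295962
Term 2 = 0.0310 * 88.1700 * 0.9770181987 * 0.3833362289 = 1.0236819697
Term 3 = 0 (no dividend yield, q = 0)
Theta = -5.8859295962 + (1.0236819697) + (0.0000000000) = -4.862248


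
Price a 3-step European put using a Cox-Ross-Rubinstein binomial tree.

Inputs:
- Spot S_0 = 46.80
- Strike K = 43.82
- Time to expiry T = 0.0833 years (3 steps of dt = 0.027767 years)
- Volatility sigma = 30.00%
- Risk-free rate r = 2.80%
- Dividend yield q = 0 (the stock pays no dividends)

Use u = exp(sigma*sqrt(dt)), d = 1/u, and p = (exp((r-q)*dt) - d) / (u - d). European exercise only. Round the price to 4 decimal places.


dt = T/N = 0.027767
u = exp(sigma*sqrt(dt)) = 1.051261; d = 1/u = 0.951239
p = (exp((r-q)*dt) - d) / (u - d) = 0.495281
Discount per step: exp(-r*dt) = 0.999223
Stock lattice S(k, i) with i counting down-moves:
  k=0: S(0,0) = 46.8000
  k=1: S(1,0) = 49.1990; S(1,1) = 44.5180
  k=2: S(2,0) = 51.7210; S(2,1) = 46.8000; S(2,2) = 42.3472
  k=3: S(3,0) = 54.3722; S(3,1) = 49.1990; S(3,2) = 44.5180; S(3,3) = 40.2823
Terminal payoffs V(N, i) = max(K - S_T, 0):
  V(3,0) = 0.000000; V(3,1) = 0.000000; V(3,2) = 0.000000; V(3,3) = 3.537658
Backward induction: V(k, i) = exp(-r*dt) * [p * V(k+1, i) + (1-p) * V(k+1, i+1)].
  V(2,0) = exp(-r*dt) * [p*0.000000 + (1-p)*0.000000] = 0.000000
  V(2,1) = exp(-r*dt) * [p*0.000000 + (1-p)*0.000000] = 0.000000
  V(2,2) = exp(-r*dt) * [p*0.000000 + (1-p)*3.537658] = 1.784135
  V(1,0) = exp(-r*dt) * [p*0.000000 + (1-p)*0.000000] = 0.000000
  V(1,1) = exp(-r*dt) * [p*0.000000 + (1-p)*1.784135] = 0.899787
  V(0,0) = exp(-r*dt) * [p*0.000000 + (1-p)*0.899787] = 0.453787

Answer: Price = V(0,0) = 0.4538


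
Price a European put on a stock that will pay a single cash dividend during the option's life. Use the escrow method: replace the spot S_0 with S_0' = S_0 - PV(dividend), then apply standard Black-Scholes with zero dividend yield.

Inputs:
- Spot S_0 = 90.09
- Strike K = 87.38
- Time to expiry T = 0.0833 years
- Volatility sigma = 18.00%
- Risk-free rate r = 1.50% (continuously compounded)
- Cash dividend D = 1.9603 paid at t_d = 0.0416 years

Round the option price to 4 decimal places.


Answer: Price = 1.4197

Derivation:
PV(D) = D * exp(-r * t_d) = 1.9603 * 0.99937619 = 1.95907715
S_0' = S_0 - PV(D) = 90.0900 - 1.95907715 = 88.13092285
d1 = (ln(S_0'/K) + (r + sigma^2/2)*T) / (sigma*sqrt(T)) = 0.21474037
d2 = d1 - sigma*sqrt(T) = 0.16278924
exp(-rT) = 0.99875128
N(-d1) = 0.41498487; N(-d2) = 0.43534219
P = K * exp(-rT) * N(-d2) - S_0' * N(-d1) = 87.3800 * 0.99875128 * 0.43534219 - 88.13092285 * 0.41498487 = 1.4197


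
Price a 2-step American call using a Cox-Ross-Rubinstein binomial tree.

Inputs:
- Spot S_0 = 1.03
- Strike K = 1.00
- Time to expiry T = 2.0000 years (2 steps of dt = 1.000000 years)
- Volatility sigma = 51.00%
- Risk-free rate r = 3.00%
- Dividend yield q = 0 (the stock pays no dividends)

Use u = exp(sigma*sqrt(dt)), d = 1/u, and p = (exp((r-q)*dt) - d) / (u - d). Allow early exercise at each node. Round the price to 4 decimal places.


dt = T/N = 1.000000
u = exp(sigma*sqrt(dt)) = 1.665291; d = 1/u = 0.600496
p = (exp((r-q)*dt) - d) / (u - d) = 0.403795
Discount per step: exp(-r*dt) = 0.970446
Stock lattice S(k, i) with i counting down-moves:
  k=0: S(0,0) = 1.0300
  k=1: S(1,0) = 1.7152; S(1,1) = 0.6185
  k=2: S(2,0) = 2.8564; S(2,1) = 1.0300; S(2,2) = 0.3714
Terminal payoffs V(N, i) = max(S_T - K, 0):
  V(2,0) = 1.856391; V(2,1) = 0.030000; V(2,2) = 0.000000
Backward induction: V(k, i) = exp(-r*dt) * [p * V(k+1, i) + (1-p) * V(k+1, i+1)]; then take max(V_cont, immediate exercise) for American.
  V(1,0) = exp(-r*dt) * [p*1.856391 + (1-p)*0.030000] = 0.744804; exercise = 0.715250; V(1,0) = max -> 0.744804
  V(1,1) = exp(-r*dt) * [p*0.030000 + (1-p)*0.000000] = 0.011756; exercise = 0.000000; V(1,1) = max -> 0.011756
  V(0,0) = exp(-r*dt) * [p*0.744804 + (1-p)*0.011756] = 0.298661; exercise = 0.030000; V(0,0) = max -> 0.298661

Answer: Price = V(0,0) = 0.2987


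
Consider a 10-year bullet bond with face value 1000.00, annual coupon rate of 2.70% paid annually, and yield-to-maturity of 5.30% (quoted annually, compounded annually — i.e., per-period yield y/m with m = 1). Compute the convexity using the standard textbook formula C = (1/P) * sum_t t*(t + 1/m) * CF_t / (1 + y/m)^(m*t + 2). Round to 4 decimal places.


Coupon per period c = face * coupon_rate / m = 27.000000
Periods per year m = 1; per-period yield y/m = 0.053000
Number of cashflows N = 10
Cashflows (t years, CF_t, discount factor 1/(1+y/m)^(m*t), PV):
  t = 1.0000: CF_t = 27.000000, DF = 0.949668, PV = 25.641026
  t = 2.0000: CF_t = 27.000000, DF = 0.901869, PV = 24.350452
  t = 3.0000: CF_t = 27.000000, DF = 0.856475, PV = 23.124835
  t = 4.0000: CF_t = 27.000000, DF = 0.813367, PV = 21.960907
  t = 5.0000: CF_t = 27.000000, DF = 0.772428, PV = 20.855563
  t = 6.0000: CF_t = 27.000000, DF = 0.733550, PV = 19.805852
  t = 7.0000: CF_t = 27.000000, DF = 0.696629, PV = 18.808977
  t = 8.0000: CF_t = 27.000000, DF = 0.661566, PV = 17.862276
  t = 9.0000: CF_t = 27.000000, DF = 0.628268, PV = 16.963225
  t = 10.0000: CF_t = 1027.000000, DF = 0.596645, PV = 612.754814
Price P = sum_t PV_t = 802.127926
Convexity numerator sum_t t*(t + 1/m) * CF_t / (1+y/m)^(m*t + 2):
  t = 1.0000: term = 46.249671
  t = 2.0000: term = 131.765444
  t = 3.0000: term = 250.266750
  t = 4.0000: term = 396.117047
  t = 5.0000: term = 564.269298
  t = 6.0000: term = 750.215590
  t = 7.0000: term = 949.940602
  t = 8.0000: term = 1159.878635
  t = 9.0000: term = 1376.873973
  t = 10.0000: term = 60788.674620
Convexity = (1/P) * sum = 66414.251629 / 802.127926 = 82.797581

Answer: Convexity = 82.7976


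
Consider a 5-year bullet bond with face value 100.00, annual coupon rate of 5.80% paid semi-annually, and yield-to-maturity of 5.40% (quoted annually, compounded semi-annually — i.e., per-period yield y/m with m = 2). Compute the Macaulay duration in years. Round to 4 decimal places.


Coupon per period c = face * coupon_rate / m = 2.900000
Periods per year m = 2; per-period yield y/m = 0.027000
Number of cashflows N = 10
Cashflows (t years, CF_t, discount factor 1/(1+y/m)^(m*t), PV):
  t = 0.5000: CF_t = 2.900000, DF = 0.973710, PV = 2.823759
  t = 1.0000: CF_t = 2.900000, DF = 0.948111, PV = 2.749521
  t = 1.5000: CF_t = 2.900000, DF = 0.923185, PV = 2.677236
  t = 2.0000: CF_t = 2.900000, DF = 0.898914, PV = 2.606851
  t = 2.5000: CF_t = 2.900000, DF = 0.875282, PV = 2.538317
  t = 3.0000: CF_t = 2.900000, DF = 0.852270, PV = 2.471584
  t = 3.5000: CF_t = 2.900000, DF = 0.829864, PV = 2.406605
  t = 4.0000: CF_t = 2.900000, DF = 0.808047, PV = 2.343335
  t = 4.5000: CF_t = 2.900000, DF = 0.786803, PV = 2.281729
  t = 5.0000: CF_t = 102.900000, DF = 0.766118, PV = 78.833524
Price P = sum_t PV_t = 101.732461
Macaulay numerator sum_t t * PV_t:
  t * PV_t at t = 0.5000: 1.411879
  t * PV_t at t = 1.0000: 2.749521
  t * PV_t at t = 1.5000: 4.015854
  t * PV_t at t = 2.0000: 5.213702
  t * PV_t at t = 2.5000: 6.345791
  t * PV_t at t = 3.0000: 7.414751
  t * PV_t at t = 3.5000: 8.423119
  t * PV_t at t = 4.0000: 9.373342
  t * PV_t at t = 4.5000: 10.267779
  t * PV_t at t = 5.0000: 394.167618
Macaulay duration D = (sum_t t * PV_t) / P = 449.383358 / 101.732461 = 4.417305

Answer: Macaulay duration = 4.4173 years


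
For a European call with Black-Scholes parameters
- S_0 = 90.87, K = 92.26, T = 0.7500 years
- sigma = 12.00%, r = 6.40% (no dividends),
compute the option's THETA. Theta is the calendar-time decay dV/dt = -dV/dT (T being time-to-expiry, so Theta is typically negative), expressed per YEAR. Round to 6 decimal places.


Answer: Theta = -5.746906

Derivation:
d1 = 0.3677647658; d2 = 0.2638417174
phi(d1) = 0.3728556265; exp(-qT) = 1.0000000000; exp(-rT) = 0.9531337871
Theta = -S*exp(-qT)*phi(d1)*sigma/(2*sqrt(T)) - r*K*exp(-rT)*N(d2) + q*S*exp(-qT)*N(d1)
N(d1) = 0.6434756783; N(d2) = 0.6040490563; sqrt(T) = 0.8660254038
Term 1 = -90.8700 * 1.0000000000 * 0.3728556265 * 0.1200 / (2 * 0.8660254038) = -2.3473716104
Term 2 = -0.0640 * 92.2600 * 0.9531337871 * 0.6040490563 = -3.3995348629
Term 3 = 0 (no dividend yield, q = 0)
Theta = -2.3473716104 + (-3.3995348629) + (0.0000000000) = -5.746906


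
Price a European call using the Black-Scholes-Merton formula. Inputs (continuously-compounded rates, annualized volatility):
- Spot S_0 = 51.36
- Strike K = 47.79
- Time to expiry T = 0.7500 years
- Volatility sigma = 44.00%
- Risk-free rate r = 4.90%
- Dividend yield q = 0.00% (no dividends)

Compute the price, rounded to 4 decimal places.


Answer: Price = 10.3019

Derivation:
d1 = (ln(S/K) + (r - q + 0.5*sigma^2) * T) / (sigma * sqrt(T)) = 0.47603382
d2 = d1 - sigma * sqrt(T) = 0.09498264
exp(-rT) = 0.96391708; exp(-qT) = 1.00000000
C = S_0 * exp(-qT) * N(d1) - K * exp(-rT) * N(d2)
N(d1) = 0.68297486; N(d2) = 0.53783569
C = 51.3600 * 1.00000000 * 0.68297486 - 47.7900 * 0.96391708 * 0.53783569 = 10.3019


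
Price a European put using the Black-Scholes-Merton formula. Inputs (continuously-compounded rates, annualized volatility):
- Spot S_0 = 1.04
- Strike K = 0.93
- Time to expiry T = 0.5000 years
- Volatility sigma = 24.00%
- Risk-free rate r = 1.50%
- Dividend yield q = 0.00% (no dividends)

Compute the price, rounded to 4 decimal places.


Answer: Price = 0.0236

Derivation:
d1 = (ln(S/K) + (r - q + 0.5*sigma^2) * T) / (sigma * sqrt(T)) = 0.78778416
d2 = d1 - sigma * sqrt(T) = 0.61807854
exp(-rT) = 0.99252805; exp(-qT) = 1.00000000
P = K * exp(-rT) * N(-d2) - S_0 * exp(-qT) * N(-d1)
N(-d1) = 0.21541148; N(-d2) = 0.26826178
P = 0.9300 * 0.99252805 * 0.26826178 - 1.0400 * 1.00000000 * 0.21541148 = 0.0236


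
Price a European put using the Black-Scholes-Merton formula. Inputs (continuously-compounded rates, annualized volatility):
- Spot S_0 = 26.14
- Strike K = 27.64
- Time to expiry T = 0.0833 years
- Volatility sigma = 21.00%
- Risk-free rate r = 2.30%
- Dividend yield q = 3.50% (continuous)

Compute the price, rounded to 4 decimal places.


d1 = (ln(S/K) + (r - q + 0.5*sigma^2) * T) / (sigma * sqrt(T)) = -0.90678833
d2 = d1 - sigma * sqrt(T) = -0.96739798
exp(-rT) = 0.99808593; exp(-qT) = 0.99708875
P = K * exp(-rT) * N(-d2) - S_0 * exp(-qT) * N(-d1)
N(-d1) = 0.81774063; N(-d2) = 0.83332744
P = 27.6400 * 0.99808593 * 0.83332744 - 26.1400 * 0.99708875 * 0.81774063 = 1.6756

Answer: Price = 1.6756


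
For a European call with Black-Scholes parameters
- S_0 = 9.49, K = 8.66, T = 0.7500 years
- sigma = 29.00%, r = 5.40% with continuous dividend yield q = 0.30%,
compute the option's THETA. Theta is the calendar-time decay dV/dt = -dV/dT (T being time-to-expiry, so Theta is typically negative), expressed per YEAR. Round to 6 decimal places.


Answer: Theta = -0.786440

Derivation:
d1 = 0.6422977549; d2 = 0.3911503878
phi(d1) = 0.3245837340; exp(-qT) = 0.9977525294; exp(-rT) = 0.9603091645
Theta = -S*exp(-qT)*phi(d1)*sigma/(2*sqrt(T)) - r*K*exp(-rT)*N(d2) + q*S*exp(-qT)*N(d1)
N(d1) = 0.7396600642; N(d2) = 0.6521569613; sqrt(T) = 0.8660254038
Term 1 = -9.4900 * 0.9977525294 * 0.3245837340 * 0.2900 / (2 * 0.8660254038) = -0.5145803197
Term 2 = -0.0540 * 8.6600 * 0.9603091645 * 0.6521569613 = -0.2928699815
Term 3 = 0.0030 * 9.4900 * 0.9977525294 * 0.7396600642 = 0.0210107945
Theta = -0.5145803197 + (-0.2928699815) + (0.0210107945) = -0.786440


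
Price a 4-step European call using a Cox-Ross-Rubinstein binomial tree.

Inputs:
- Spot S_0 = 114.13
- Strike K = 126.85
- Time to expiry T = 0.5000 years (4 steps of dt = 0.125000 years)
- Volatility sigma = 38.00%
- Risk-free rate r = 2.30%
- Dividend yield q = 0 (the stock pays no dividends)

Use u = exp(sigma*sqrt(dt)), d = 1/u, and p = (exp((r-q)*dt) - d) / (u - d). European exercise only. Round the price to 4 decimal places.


Answer: Price = V(0,0) = 8.5543

Derivation:
dt = T/N = 0.125000
u = exp(sigma*sqrt(dt)) = 1.143793; d = 1/u = 0.874284
p = (exp((r-q)*dt) - d) / (u - d) = 0.477146
Discount per step: exp(-r*dt) = 0.997129
Stock lattice S(k, i) with i counting down-moves:
  k=0: S(0,0) = 114.1300
  k=1: S(1,0) = 130.5411; S(1,1) = 99.7820
  k=2: S(2,0) = 149.3121; S(2,1) = 114.1300; S(2,2) = 87.2378
  k=3: S(3,0) = 170.7822; S(3,1) = 130.5411; S(3,2) = 99.7820; S(3,3) = 76.2706
  k=4: S(4,0) = 195.3395; S(4,1) = 149.3121; S(4,2) = 114.1300; S(4,3) = 87.2378; S(4,4) = 66.6821
Terminal payoffs V(N, i) = max(S_T - K, 0):
  V(4,0) = 68.489545; V(4,1) = 22.462097; V(4,2) = 0.000000; V(4,3) = 0.000000; V(4,4) = 0.000000
Backward induction: V(k, i) = exp(-r*dt) * [p * V(k+1, i) + (1-p) * V(k+1, i+1)].
  V(3,0) = exp(-r*dt) * [p*68.489545 + (1-p)*22.462097] = 44.296362
  V(3,1) = exp(-r*dt) * [p*22.462097 + (1-p)*0.000000] = 10.686925
  V(3,2) = exp(-r*dt) * [p*0.000000 + (1-p)*0.000000] = 0.000000
  V(3,3) = exp(-r*dt) * [p*0.000000 + (1-p)*0.000000] = 0.000000
  V(2,0) = exp(-r*dt) * [p*44.296362 + (1-p)*10.686925] = 26.646804
  V(2,1) = exp(-r*dt) * [p*10.686925 + (1-p)*0.000000] = 5.084581
  V(2,2) = exp(-r*dt) * [p*0.000000 + (1-p)*0.000000] = 0.000000
  V(1,0) = exp(-r*dt) * [p*26.646804 + (1-p)*5.084581] = 15.328770
  V(1,1) = exp(-r*dt) * [p*5.084581 + (1-p)*0.000000] = 2.419121
  V(0,0) = exp(-r*dt) * [p*15.328770 + (1-p)*2.419121] = 8.554276


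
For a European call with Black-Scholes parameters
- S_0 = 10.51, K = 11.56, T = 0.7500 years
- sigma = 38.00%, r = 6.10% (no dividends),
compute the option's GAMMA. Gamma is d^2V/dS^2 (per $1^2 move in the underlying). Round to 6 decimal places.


Answer: Gamma = 0.115332

Derivation:
d1 = 0.0142098714; d2 = -0.3148797821
phi(d1) = 0.3989020051; exp(-qT) = 1.0000000000; exp(-rT) = 0.9552807525
Gamma = exp(-qT) * phi(d1) / (S * sigma * sqrt(T)) = 1.0000000000 * 0.3989020051 / (10.5100 * 0.3800 * 0.8660254038) = 0.115332


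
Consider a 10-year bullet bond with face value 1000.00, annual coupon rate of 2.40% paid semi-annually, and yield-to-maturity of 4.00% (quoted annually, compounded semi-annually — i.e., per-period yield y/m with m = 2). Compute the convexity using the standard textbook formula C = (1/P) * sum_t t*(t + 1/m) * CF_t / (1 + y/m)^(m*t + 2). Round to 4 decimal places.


Answer: Convexity = 85.7190

Derivation:
Coupon per period c = face * coupon_rate / m = 12.000000
Periods per year m = 2; per-period yield y/m = 0.020000
Number of cashflows N = 20
Cashflows (t years, CF_t, discount factor 1/(1+y/m)^(m*t), PV):
  t = 0.5000: CF_t = 12.000000, DF = 0.980392, PV = 11.764706
  t = 1.0000: CF_t = 12.000000, DF = 0.961169, PV = 11.534025
  t = 1.5000: CF_t = 12.000000, DF = 0.942322, PV = 11.307868
  t = 2.0000: CF_t = 12.000000, DF = 0.923845, PV = 11.086145
  t = 2.5000: CF_t = 12.000000, DF = 0.905731, PV = 10.868770
  t = 3.0000: CF_t = 12.000000, DF = 0.887971, PV = 10.655657
  t = 3.5000: CF_t = 12.000000, DF = 0.870560, PV = 10.446722
  t = 4.0000: CF_t = 12.000000, DF = 0.853490, PV = 10.241884
  t = 4.5000: CF_t = 12.000000, DF = 0.836755, PV = 10.041063
  t = 5.0000: CF_t = 12.000000, DF = 0.820348, PV = 9.844180
  t = 5.5000: CF_t = 12.000000, DF = 0.804263, PV = 9.651156
  t = 6.0000: CF_t = 12.000000, DF = 0.788493, PV = 9.461918
  t = 6.5000: CF_t = 12.000000, DF = 0.773033, PV = 9.276390
  t = 7.0000: CF_t = 12.000000, DF = 0.757875, PV = 9.094500
  t = 7.5000: CF_t = 12.000000, DF = 0.743015, PV = 8.916177
  t = 8.0000: CF_t = 12.000000, DF = 0.728446, PV = 8.741350
  t = 8.5000: CF_t = 12.000000, DF = 0.714163, PV = 8.569951
  t = 9.0000: CF_t = 12.000000, DF = 0.700159, PV = 8.401912
  t = 9.5000: CF_t = 12.000000, DF = 0.686431, PV = 8.237169
  t = 10.0000: CF_t = 1012.000000, DF = 0.672971, PV = 681.046989
Price P = sum_t PV_t = 869.188533
Convexity numerator sum_t t*(t + 1/m) * CF_t / (1+y/m)^(m*t + 2):
  t = 0.5000: term = 5.653934
  t = 1.0000: term = 16.629218
  t = 1.5000: term = 32.606309
  t = 2.0000: term = 53.278283
  t = 2.5000: term = 78.350416
  t = 3.0000: term = 107.539787
  t = 3.5000: term = 140.574885
  t = 4.0000: term = 177.195233
  t = 4.5000: term = 217.151021
  t = 5.0000: term = 260.202748
  t = 5.5000: term = 306.120880
  t = 6.0000: term = 354.685512
  t = 6.5000: term = 405.686043
  t = 7.0000: term = 458.920863
  t = 7.5000: term = 514.197045
  t = 8.0000: term = 571.330050
  t = 8.5000: term = 630.143437
  t = 9.0000: term = 690.468588
  t = 9.5000: term = 752.144431
  t = 10.0000: term = 68733.115971
Convexity = (1/P) * sum = 74505.994651 / 869.188533 = 85.719026


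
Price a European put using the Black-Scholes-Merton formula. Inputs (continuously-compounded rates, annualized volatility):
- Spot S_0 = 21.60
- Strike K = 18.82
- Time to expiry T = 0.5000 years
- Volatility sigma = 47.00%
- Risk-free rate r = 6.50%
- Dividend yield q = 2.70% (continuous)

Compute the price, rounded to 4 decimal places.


Answer: Price = 1.3440

Derivation:
d1 = (ln(S/K) + (r - q + 0.5*sigma^2) * T) / (sigma * sqrt(T)) = 0.63789511
d2 = d1 - sigma * sqrt(T) = 0.30555492
exp(-rT) = 0.96802245; exp(-qT) = 0.98659072
P = K * exp(-rT) * N(-d2) - S_0 * exp(-qT) * N(-d1)
N(-d1) = 0.26177098; N(-d2) = 0.37997177
P = 18.8200 * 0.96802245 * 0.37997177 - 21.6000 * 0.98659072 * 0.26177098 = 1.3440


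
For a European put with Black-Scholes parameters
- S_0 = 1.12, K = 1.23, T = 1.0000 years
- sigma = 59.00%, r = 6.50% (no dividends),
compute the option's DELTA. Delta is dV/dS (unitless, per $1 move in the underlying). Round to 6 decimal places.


Answer: Delta = -0.402694

Derivation:
d1 = 0.2463805355; d2 = -0.3436194645
phi(d1) = 0.3870156230; exp(-qT) = 1.0000000000; exp(-rT) = 0.9370674634
N(-d1) = 0.4026938362
Delta = -exp(-qT) * N(-d1) = -1.0000000000 * 0.4026938362 = -0.402694


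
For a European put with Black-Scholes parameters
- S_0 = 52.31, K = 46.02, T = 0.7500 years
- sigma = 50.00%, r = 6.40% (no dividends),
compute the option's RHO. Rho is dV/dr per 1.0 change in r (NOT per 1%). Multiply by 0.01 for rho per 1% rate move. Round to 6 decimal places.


Answer: Rho = -13.967386

Derivation:
d1 = 0.6232183758; d2 = 0.1902056739
phi(d1) = 0.3285260629; exp(-qT) = 1.0000000000; exp(-rT) = 0.9531337871
N(-d2) = 0.4245739826
Rho = -K*T*exp(-rT)*N(-d2) = -46.0200 * 0.7500 * 0.9531337871 * 0.4245739826 = -13.967386


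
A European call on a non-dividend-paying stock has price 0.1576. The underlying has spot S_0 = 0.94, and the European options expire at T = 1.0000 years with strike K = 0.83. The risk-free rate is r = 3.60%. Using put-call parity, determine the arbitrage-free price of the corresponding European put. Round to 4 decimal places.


Put-call parity: C - P = S_0 * exp(-qT) - K * exp(-rT).
S_0 * exp(-qT) = 0.9400 * 1.00000000 = 0.94000000
K * exp(-rT) = 0.8300 * 0.96464029 = 0.80065144
P = C - S*exp(-qT) + K*exp(-rT)
P = 0.1576 - 0.94000000 + 0.80065144 = 0.0183

Answer: Put price = 0.0183


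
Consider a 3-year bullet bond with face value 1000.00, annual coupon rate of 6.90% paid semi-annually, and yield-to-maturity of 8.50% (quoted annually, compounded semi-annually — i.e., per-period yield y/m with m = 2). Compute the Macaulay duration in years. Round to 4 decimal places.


Answer: Macaulay duration = 2.7547 years

Derivation:
Coupon per period c = face * coupon_rate / m = 34.500000
Periods per year m = 2; per-period yield y/m = 0.042500
Number of cashflows N = 6
Cashflows (t years, CF_t, discount factor 1/(1+y/m)^(m*t), PV):
  t = 0.5000: CF_t = 34.500000, DF = 0.959233, PV = 33.093525
  t = 1.0000: CF_t = 34.500000, DF = 0.920127, PV = 31.744389
  t = 1.5000: CF_t = 34.500000, DF = 0.882616, PV = 30.450253
  t = 2.0000: CF_t = 34.500000, DF = 0.846634, PV = 29.208876
  t = 2.5000: CF_t = 34.500000, DF = 0.812119, PV = 28.018106
  t = 3.0000: CF_t = 1034.500000, DF = 0.779011, PV = 805.886931
Price P = sum_t PV_t = 958.402080
Macaulay numerator sum_t t * PV_t:
  t * PV_t at t = 0.5000: 16.546763
  t * PV_t at t = 1.0000: 31.744389
  t * PV_t at t = 1.5000: 45.675379
  t * PV_t at t = 2.0000: 58.417751
  t * PV_t at t = 2.5000: 70.045265
  t * PV_t at t = 3.0000: 2417.660794
Macaulay duration D = (sum_t t * PV_t) / P = 2640.090342 / 958.402080 = 2.754679


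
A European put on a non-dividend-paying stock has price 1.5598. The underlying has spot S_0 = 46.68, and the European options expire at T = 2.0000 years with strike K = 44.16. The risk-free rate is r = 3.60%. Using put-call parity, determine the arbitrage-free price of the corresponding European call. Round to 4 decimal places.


Put-call parity: C - P = S_0 * exp(-qT) - K * exp(-rT).
S_0 * exp(-qT) = 46.6800 * 1.00000000 = 46.68000000
K * exp(-rT) = 44.1600 * 0.93053090 = 41.09224436
C = P + S*exp(-qT) - K*exp(-rT)
C = 1.5598 + 46.68000000 - 41.09224436 = 7.1476

Answer: Call price = 7.1476


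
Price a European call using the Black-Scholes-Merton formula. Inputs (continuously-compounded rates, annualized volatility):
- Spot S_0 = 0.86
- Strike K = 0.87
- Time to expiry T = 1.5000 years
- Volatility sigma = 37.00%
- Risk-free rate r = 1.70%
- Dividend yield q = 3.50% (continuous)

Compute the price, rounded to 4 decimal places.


d1 = (ln(S/K) + (r - q + 0.5*sigma^2) * T) / (sigma * sqrt(T)) = 0.14148380
d2 = d1 - sigma * sqrt(T) = -0.31167180
exp(-rT) = 0.97482238; exp(-qT) = 0.94885432
C = S_0 * exp(-qT) * N(d1) - K * exp(-rT) * N(d2)
N(d1) = 0.55625612; N(d2) = 0.37764498
C = 0.8600 * 0.94885432 * 0.55625612 - 0.8700 * 0.97482238 * 0.37764498 = 0.1336

Answer: Price = 0.1336
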